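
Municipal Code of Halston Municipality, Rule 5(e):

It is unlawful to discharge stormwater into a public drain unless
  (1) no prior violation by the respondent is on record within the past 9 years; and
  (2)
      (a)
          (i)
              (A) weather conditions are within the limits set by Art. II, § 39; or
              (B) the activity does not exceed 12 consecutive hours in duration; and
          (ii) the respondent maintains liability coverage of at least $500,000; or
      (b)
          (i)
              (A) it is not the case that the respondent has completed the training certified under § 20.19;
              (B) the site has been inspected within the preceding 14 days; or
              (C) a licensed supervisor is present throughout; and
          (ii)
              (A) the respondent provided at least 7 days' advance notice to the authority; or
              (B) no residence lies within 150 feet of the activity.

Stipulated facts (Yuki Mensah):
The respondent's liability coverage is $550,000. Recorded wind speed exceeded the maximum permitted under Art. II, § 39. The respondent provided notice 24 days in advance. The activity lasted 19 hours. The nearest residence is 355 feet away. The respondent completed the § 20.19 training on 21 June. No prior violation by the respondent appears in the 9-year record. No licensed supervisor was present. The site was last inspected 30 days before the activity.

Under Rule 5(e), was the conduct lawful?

(1) no prior violation — holds.
(A) weather ok — not satisfied.
(B) ≤ 12 hrs duration — not met.
(i) = F OR F = false.
(ii) coverage ≥ $500,000 — met.
(a): F AND T → false.
(A) not (training certified) — fails.
(B) site inspected — not met.
(C) supervisor present — not met.
(i): F OR F OR F → false.
(A) ≥7 days' notice — holds.
(B) no residence in 150 ft — satisfied.
(ii): T OR T → true.
So (b) is not satisfied (F AND T).
(2) = F OR F = false.
Overall = T AND F = false.

No — unlawful.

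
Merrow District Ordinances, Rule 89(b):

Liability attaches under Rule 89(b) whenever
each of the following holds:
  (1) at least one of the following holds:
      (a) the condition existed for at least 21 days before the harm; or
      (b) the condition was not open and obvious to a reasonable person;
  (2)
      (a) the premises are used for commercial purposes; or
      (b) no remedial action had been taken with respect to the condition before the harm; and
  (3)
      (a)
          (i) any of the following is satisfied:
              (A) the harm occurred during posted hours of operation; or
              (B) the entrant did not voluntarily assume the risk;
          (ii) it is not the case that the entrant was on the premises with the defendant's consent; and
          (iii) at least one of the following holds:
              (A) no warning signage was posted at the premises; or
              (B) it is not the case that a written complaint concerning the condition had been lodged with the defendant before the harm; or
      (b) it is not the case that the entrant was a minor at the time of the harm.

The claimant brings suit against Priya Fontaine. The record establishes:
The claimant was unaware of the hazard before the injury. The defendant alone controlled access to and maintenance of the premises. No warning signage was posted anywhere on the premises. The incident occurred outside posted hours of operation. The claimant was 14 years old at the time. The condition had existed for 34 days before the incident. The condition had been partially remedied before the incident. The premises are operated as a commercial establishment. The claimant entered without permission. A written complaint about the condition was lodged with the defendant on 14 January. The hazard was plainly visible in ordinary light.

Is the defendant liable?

(a) condition ≥21 days old — holds.
(b) not open/obvious — fails.
So (1) is satisfied (T OR F).
(a) commercial use — met.
(b) no remedial action — fails.
(2) = T OR F = true.
(A) during posted hours — fails.
(B) no assumed risk — met.
(i): F OR T → true.
(ii) not (consent to enter) — satisfied.
(A) no signage posted — met.
(B) not (complaint lodged) — not satisfied.
(iii) = T OR F = true.
So (a) is satisfied (T AND T AND T).
(b) not (entrant a minor) — fails.
So (3) is satisfied (T OR F).
So Overall is satisfied (T AND T AND T).

Yes — liable.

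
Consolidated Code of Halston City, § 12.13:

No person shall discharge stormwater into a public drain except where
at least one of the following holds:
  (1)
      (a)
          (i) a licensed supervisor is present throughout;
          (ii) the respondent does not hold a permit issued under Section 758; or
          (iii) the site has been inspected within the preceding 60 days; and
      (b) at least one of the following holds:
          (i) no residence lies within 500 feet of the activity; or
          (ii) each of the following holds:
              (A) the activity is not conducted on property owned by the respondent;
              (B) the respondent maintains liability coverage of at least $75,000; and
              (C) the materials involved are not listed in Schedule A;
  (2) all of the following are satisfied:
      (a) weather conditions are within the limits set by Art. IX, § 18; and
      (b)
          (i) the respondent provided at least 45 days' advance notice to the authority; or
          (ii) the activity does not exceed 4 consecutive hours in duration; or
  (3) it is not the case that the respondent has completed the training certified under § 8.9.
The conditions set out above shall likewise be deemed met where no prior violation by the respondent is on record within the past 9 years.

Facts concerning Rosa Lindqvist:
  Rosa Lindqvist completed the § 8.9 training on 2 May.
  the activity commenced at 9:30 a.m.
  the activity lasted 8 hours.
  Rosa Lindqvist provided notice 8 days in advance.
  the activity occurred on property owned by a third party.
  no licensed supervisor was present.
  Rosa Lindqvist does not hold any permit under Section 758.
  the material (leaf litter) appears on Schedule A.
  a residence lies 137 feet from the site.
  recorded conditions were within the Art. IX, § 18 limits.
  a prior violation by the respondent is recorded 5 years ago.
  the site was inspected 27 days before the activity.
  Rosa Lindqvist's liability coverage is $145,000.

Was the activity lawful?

No — unlawful.

(i) supervisor present — not met.
(ii) not (holds permit) — holds.
(iii) site inspected — satisfied.
So (a) is satisfied (F OR T OR T).
(i) no residence in 500 ft — not met.
(A) not (own property) — holds.
(B) coverage ≥ $75,000 — satisfied.
(C) not (Schedule A material) — not satisfied.
So (ii) is not satisfied (T AND T AND F).
(b): F OR F → false.
(1) = T AND F = false.
(a) weather ok — met.
(i) ≥45 days' notice — not satisfied.
(ii) ≤ 4 hrs duration — not met.
(b) = F OR F = false.
(2) = T AND F = false.
(3) not (training certified) — not satisfied.
Overall: F OR F OR F → false.
Exception (no prior violation) — not satisfied.
Result: main false OR exception false → false.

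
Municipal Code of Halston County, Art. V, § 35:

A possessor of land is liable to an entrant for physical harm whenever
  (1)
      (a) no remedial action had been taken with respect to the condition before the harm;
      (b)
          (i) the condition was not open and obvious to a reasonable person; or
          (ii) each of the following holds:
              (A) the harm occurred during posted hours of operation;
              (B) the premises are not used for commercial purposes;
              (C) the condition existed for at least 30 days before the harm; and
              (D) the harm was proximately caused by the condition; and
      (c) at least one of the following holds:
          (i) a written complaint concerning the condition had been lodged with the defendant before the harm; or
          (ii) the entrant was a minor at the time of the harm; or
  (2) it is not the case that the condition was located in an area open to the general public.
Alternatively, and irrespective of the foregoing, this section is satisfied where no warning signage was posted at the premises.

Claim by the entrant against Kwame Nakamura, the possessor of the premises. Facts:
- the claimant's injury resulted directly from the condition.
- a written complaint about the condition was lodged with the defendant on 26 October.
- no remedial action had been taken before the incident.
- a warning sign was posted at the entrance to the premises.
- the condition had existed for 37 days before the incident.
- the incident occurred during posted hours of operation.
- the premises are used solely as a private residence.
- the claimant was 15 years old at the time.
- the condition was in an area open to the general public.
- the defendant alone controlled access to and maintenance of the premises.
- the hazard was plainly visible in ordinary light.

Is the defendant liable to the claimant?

Yes — liable.

(a) no remedial action — satisfied.
(i) not open/obvious — fails.
(A) during posted hours — met.
(B) not (commercial use) — met.
(C) condition ≥30 days old — met.
(D) proximate cause — satisfied.
So (ii) is satisfied (T AND T AND T AND T).
(b) = F OR T = true.
(i) complaint lodged — holds.
(ii) entrant a minor — satisfied.
(c): T OR T → true.
(1) = T AND T AND T = true.
(2) not (public area) — fails.
Overall = T OR F = true.
Exception (no signage posted) — not satisfied.
Result: main true OR exception false → true.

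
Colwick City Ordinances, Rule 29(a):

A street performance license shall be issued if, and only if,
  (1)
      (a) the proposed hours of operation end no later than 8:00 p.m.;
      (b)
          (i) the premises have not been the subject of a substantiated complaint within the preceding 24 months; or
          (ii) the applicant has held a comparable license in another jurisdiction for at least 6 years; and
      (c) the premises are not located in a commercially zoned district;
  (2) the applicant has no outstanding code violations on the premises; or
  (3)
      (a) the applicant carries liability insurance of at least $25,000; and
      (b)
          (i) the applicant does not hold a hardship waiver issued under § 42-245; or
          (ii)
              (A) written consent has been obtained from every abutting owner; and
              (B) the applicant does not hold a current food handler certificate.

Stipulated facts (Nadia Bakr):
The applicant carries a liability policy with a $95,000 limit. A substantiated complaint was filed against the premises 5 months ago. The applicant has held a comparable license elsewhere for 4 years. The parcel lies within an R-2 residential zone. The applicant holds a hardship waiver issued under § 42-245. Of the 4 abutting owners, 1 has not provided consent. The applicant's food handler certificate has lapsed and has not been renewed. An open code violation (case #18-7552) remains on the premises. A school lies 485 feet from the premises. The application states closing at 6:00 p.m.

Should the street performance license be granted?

(a) closes by 8 p.m. — met.
(i) no complaint in 24 mo. — not met.
(ii) prior license ≥ 6 yr — not met.
(b) = F OR F = false.
(c) not (commercially zoned) — met.
(1): T AND F AND T → false.
(2) no code violations — not satisfied.
(a) insurance ≥ $25,000 — met.
(i) not (hardship waiver) — not met.
(A) all abutters consent — not satisfied.
(B) not (food handler cert.) — met.
(ii) = F AND T = false.
(b): F OR F → false.
So (3) is not satisfied (T AND F).
Overall: F OR F OR F → false.

No — denied.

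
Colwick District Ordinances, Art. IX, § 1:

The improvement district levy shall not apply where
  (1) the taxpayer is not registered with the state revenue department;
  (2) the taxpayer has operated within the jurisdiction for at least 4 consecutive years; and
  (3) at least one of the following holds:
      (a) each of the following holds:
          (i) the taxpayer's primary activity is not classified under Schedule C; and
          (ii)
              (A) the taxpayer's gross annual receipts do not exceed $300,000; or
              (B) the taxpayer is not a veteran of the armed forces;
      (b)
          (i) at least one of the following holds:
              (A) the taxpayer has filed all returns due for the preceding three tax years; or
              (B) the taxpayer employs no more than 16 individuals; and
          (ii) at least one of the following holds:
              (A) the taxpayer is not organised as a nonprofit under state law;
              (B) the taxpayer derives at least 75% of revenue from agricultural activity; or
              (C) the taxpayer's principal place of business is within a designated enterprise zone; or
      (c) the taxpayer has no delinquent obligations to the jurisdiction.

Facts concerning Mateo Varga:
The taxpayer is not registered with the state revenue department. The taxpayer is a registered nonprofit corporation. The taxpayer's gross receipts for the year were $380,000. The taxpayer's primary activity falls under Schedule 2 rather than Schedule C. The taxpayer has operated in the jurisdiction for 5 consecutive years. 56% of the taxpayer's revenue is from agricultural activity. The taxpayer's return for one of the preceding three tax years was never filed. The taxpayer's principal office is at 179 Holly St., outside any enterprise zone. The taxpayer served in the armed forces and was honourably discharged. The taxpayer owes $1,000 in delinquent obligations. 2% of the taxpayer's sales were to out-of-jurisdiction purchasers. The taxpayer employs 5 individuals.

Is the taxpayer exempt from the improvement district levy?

No — not exempt.

(1) not (state-registered) — satisfied.
(2) ≥ 4 yrs in jurisdiction — satisfied.
(i) not (Schedule C activity) — satisfied.
(A) receipts ≤ $300,000 — not met.
(B) not (veteran) — fails.
(ii) = F OR F = false.
So (a) is not satisfied (T AND F).
(A) returns current — not met.
(B) ≤ 16 employees — satisfied.
(i) = F OR T = true.
(A) not (nonprofit) — not met.
(B) ≥75% agricultural — fails.
(C) in enterprise zone — not met.
(ii) = F OR F OR F = false.
(b) = T AND F = false.
(c) no delinquency — fails.
So (3) is not satisfied (F OR F OR F).
So Overall is not satisfied (T AND T AND F).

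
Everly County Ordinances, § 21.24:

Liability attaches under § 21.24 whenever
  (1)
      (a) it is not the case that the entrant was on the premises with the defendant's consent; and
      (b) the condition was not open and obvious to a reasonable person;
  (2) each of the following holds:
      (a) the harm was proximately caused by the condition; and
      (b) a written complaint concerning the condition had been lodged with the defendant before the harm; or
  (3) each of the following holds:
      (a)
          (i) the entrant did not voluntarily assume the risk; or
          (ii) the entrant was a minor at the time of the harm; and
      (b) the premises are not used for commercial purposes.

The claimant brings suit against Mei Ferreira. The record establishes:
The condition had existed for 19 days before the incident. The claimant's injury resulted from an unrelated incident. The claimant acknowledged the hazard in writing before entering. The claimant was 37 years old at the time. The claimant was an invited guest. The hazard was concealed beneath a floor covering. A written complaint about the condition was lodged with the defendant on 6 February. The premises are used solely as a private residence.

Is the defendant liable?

(a) not (consent to enter) — not met.
(b) not open/obvious — met.
So (1) is not satisfied (F AND T).
(a) proximate cause — not satisfied.
(b) complaint lodged — satisfied.
So (2) is not satisfied (F AND T).
(i) no assumed risk — not satisfied.
(ii) entrant a minor — not met.
(a) = F OR F = false.
(b) not (commercial use) — met.
(3) = F AND T = false.
So Overall is not satisfied (F OR F OR F).

No — not liable.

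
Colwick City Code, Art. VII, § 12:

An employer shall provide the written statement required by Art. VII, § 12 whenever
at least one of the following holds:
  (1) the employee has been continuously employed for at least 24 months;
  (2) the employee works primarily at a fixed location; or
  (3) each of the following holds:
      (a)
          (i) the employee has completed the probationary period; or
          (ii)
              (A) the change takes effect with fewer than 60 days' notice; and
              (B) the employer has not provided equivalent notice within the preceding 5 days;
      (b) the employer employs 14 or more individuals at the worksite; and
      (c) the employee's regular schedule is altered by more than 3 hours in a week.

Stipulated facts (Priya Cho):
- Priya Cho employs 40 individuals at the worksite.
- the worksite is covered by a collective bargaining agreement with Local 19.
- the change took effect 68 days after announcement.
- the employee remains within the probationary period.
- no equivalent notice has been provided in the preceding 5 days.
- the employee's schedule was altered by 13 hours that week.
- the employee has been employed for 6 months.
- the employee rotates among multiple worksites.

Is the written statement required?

No — not required.

(1) tenure ≥ 24 mo. — not met.
(2) fixed location — fails.
(i) past probation — not met.
(A) < 60 days' notice — fails.
(B) no recent notice — holds.
(ii): F AND T → false.
(a) = F OR F = false.
(b) ≥ 14 at site — met.
(c) schedule shift > 3h — holds.
So (3) is not satisfied (F AND T AND T).
Overall: F OR F OR F → false.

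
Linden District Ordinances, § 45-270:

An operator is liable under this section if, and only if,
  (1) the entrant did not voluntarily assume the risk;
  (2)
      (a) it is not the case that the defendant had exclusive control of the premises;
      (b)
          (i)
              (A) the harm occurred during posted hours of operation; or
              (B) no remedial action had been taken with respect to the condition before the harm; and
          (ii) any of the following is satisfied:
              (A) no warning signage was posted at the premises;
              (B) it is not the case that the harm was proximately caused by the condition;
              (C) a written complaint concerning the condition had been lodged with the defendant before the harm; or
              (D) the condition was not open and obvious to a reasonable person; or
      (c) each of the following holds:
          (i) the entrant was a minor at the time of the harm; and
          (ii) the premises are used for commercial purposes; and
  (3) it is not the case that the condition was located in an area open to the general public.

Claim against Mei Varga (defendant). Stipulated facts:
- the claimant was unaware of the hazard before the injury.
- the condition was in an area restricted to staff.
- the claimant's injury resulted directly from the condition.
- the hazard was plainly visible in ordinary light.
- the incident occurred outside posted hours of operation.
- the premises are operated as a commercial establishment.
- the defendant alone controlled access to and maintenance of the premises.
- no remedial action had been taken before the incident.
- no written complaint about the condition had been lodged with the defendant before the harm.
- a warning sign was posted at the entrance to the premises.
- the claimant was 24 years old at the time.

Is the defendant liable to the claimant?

No — not liable.

(1) no assumed risk — met.
(a) not (exclusive control) — fails.
(A) during posted hours — fails.
(B) no remedial action — met.
So (i) is satisfied (F OR T).
(A) no signage posted — not satisfied.
(B) not (proximate cause) — not satisfied.
(C) complaint lodged — fails.
(D) not open/obvious — not satisfied.
(ii): F OR F OR F OR F → false.
So (b) is not satisfied (T AND F).
(i) entrant a minor — fails.
(ii) commercial use — holds.
(c) = F AND T = false.
(2): F OR F OR F → false.
(3) not (public area) — holds.
So Overall is not satisfied (T AND F AND T).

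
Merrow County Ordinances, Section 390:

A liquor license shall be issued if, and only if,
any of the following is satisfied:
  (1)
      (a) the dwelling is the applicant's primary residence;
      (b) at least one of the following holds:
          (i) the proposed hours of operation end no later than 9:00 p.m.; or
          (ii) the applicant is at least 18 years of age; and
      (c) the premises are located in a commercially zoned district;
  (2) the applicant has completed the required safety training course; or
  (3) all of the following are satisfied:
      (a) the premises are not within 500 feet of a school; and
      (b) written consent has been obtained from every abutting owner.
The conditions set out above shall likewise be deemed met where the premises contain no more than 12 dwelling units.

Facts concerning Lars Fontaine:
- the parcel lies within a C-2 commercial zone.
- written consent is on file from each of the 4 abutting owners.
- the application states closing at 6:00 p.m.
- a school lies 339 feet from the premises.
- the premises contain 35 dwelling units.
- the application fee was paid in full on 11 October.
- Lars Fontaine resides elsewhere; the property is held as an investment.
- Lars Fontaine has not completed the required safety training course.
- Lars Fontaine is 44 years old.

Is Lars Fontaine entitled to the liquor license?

No — denied.

(a) primary residence — not satisfied.
(i) closes by 9 p.m. — met.
(ii) age ≥ 18 — met.
(b): T OR T → true.
(c) commercially zoned — met.
(1) = F AND T AND T = false.
(2) safety training — fails.
(a) ≥500 ft from school — not satisfied.
(b) all abutters consent — holds.
(3): F AND T → false.
Overall: F OR F OR F → false.
Exception (≤ 12 units) — not satisfied.
Result: main false OR exception false → false.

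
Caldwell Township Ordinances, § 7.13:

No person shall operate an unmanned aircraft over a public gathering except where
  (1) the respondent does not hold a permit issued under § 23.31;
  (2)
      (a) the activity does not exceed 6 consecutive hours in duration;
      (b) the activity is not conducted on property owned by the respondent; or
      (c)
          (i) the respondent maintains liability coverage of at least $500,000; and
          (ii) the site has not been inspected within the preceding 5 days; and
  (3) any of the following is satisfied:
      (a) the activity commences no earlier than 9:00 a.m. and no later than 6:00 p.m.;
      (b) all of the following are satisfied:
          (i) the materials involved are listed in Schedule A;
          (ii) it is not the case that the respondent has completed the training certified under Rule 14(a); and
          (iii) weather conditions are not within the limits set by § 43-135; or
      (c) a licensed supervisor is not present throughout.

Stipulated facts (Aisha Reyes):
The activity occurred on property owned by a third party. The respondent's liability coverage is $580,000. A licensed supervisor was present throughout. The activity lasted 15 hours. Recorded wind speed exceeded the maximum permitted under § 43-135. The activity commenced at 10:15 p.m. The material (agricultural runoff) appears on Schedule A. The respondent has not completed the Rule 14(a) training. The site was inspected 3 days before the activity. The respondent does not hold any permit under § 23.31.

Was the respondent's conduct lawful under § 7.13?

Yes — lawful.

(1) not (holds permit) — satisfied.
(a) ≤ 6 hrs duration — not met.
(b) not (own property) — holds.
(i) coverage ≥ $500,000 — holds.
(ii) not (site inspected) — not met.
So (c) is not satisfied (T AND F).
(2): F OR T OR F → true.
(a) start within hours — fails.
(i) Schedule A material — met.
(ii) not (training certified) — met.
(iii) not (weather ok) — holds.
(b): T AND T AND T → true.
(c) not (supervisor present) — not satisfied.
So (3) is satisfied (F OR T OR F).
Overall: T AND T AND T → true.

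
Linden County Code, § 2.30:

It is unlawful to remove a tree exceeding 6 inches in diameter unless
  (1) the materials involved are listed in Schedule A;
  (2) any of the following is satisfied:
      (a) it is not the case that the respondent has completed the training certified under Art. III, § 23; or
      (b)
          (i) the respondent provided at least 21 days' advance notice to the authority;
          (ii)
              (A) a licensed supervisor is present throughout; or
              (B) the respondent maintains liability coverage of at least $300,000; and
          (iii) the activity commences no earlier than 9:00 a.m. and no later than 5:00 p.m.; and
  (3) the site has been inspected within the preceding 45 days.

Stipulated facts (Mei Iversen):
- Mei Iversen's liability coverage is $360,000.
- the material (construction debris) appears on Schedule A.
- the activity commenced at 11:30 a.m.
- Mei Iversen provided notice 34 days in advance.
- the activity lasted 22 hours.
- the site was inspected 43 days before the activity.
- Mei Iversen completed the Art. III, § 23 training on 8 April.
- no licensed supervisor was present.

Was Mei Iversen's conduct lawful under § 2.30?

Yes — lawful.

(1) Schedule A material — holds.
(a) not (training certified) — not satisfied.
(i) ≥21 days' notice — holds.
(A) supervisor present — fails.
(B) coverage ≥ $300,000 — holds.
(ii): F OR T → true.
(iii) start within hours — satisfied.
So (b) is satisfied (T AND T AND T).
So (2) is satisfied (F OR T).
(3) site inspected — satisfied.
Overall: T AND T AND T → true.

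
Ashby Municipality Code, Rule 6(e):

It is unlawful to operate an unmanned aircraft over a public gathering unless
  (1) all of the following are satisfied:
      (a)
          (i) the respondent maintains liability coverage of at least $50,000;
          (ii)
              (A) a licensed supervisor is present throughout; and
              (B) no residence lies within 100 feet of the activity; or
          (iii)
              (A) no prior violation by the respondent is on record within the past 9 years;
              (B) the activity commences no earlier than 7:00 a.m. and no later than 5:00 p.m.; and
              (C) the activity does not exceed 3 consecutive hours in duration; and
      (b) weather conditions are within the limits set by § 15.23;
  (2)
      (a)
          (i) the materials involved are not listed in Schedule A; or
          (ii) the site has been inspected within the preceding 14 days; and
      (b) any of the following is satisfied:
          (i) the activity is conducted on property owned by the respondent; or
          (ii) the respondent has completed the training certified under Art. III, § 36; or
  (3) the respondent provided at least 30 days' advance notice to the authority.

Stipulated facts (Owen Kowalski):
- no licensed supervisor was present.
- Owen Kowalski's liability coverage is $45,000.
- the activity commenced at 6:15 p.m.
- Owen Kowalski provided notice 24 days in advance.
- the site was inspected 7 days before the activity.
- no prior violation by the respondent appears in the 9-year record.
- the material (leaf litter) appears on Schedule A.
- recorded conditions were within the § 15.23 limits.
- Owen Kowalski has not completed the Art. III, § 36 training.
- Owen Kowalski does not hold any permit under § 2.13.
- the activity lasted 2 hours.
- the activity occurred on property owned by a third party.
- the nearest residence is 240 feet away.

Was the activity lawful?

No — unlawful.

(i) coverage ≥ $50,000 — not satisfied.
(A) supervisor present — not satisfied.
(B) no residence in 100 ft — met.
(ii) = F AND T = false.
(A) no prior violation — satisfied.
(B) start within hours — not met.
(C) ≤ 3 hrs duration — met.
(iii) = T AND F AND T = false.
So (a) is not satisfied (F OR F OR F).
(b) weather ok — holds.
So (1) is not satisfied (F AND T).
(i) not (Schedule A material) — not satisfied.
(ii) site inspected — met.
(a) = F OR T = true.
(i) own property — not met.
(ii) training certified — not satisfied.
So (b) is not satisfied (F OR F).
So (2) is not satisfied (T AND F).
(3) ≥30 days' notice — fails.
Overall: F OR F OR F → false.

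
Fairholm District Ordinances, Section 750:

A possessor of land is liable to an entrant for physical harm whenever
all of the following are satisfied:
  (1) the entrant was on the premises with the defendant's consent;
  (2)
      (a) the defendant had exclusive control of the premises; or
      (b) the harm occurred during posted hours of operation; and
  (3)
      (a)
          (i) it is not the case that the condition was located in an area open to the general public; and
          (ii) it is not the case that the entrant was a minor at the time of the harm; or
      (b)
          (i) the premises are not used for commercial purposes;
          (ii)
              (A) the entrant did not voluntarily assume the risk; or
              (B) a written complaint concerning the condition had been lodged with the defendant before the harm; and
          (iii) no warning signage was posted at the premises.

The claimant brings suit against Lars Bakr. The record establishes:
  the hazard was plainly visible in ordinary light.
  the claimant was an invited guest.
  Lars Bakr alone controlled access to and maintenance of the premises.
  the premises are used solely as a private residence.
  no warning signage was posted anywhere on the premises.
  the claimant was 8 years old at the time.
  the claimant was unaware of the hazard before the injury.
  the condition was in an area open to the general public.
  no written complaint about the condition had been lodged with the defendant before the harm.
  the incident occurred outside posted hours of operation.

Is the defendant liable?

Yes — liable.

(1) consent to enter — met.
(a) exclusive control — holds.
(b) during posted hours — fails.
So (2) is satisfied (T OR F).
(i) not (public area) — fails.
(ii) not (entrant a minor) — not satisfied.
(a): F AND F → false.
(i) not (commercial use) — holds.
(A) no assumed risk — met.
(B) complaint lodged — fails.
(ii): T OR F → true.
(iii) no signage posted — met.
(b): T AND T AND T → true.
(3): F OR T → true.
Overall = T AND T AND T = true.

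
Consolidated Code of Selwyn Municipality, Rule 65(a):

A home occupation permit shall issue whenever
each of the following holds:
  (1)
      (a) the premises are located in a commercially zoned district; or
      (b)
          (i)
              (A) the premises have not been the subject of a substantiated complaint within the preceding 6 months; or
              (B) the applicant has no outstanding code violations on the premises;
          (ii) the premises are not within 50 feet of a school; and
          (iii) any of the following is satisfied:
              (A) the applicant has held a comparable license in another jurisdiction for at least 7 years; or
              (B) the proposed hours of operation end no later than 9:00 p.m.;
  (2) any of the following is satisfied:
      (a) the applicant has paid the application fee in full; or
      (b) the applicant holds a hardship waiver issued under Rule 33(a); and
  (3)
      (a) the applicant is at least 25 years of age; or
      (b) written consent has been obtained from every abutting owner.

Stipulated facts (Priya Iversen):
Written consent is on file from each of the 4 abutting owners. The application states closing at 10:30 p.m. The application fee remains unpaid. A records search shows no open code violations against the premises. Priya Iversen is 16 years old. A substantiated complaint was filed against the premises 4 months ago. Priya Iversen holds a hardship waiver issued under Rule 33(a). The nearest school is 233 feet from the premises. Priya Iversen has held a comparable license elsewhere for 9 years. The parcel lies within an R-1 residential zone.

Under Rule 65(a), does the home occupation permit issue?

(a) commercially zoned — not met.
(A) no complaint in 6 mo. — fails.
(B) no code violations — holds.
(i) = F OR T = true.
(ii) ≥50 ft from school — holds.
(A) prior license ≥ 7 yr — satisfied.
(B) closes by 9 p.m. — not met.
(iii) = T OR F = true.
(b): T AND T AND T → true.
So (1) is satisfied (F OR T).
(a) fee paid — not satisfied.
(b) hardship waiver — satisfied.
(2): F OR T → true.
(a) age ≥ 25 — not satisfied.
(b) all abutters consent — satisfied.
So (3) is satisfied (F OR T).
Overall: T AND T AND T → true.

Yes — granted.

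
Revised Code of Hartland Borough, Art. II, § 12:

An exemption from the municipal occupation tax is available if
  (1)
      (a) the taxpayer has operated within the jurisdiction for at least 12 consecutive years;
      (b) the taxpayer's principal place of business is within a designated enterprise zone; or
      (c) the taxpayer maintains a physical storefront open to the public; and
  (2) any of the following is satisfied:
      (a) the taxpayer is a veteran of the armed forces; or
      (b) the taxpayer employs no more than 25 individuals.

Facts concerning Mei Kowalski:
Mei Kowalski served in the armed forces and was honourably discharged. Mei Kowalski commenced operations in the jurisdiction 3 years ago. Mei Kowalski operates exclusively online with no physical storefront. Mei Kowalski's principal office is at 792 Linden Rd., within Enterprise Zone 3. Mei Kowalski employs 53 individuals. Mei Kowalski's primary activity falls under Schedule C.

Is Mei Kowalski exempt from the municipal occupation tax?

(a) ≥ 12 yrs in jurisdiction — not satisfied.
(b) in enterprise zone — met.
(c) has storefront — not met.
(1) = F OR T OR F = true.
(a) veteran — holds.
(b) ≤ 25 employees — fails.
(2) = T OR F = true.
So Overall is satisfied (T AND T).

Yes — exempt.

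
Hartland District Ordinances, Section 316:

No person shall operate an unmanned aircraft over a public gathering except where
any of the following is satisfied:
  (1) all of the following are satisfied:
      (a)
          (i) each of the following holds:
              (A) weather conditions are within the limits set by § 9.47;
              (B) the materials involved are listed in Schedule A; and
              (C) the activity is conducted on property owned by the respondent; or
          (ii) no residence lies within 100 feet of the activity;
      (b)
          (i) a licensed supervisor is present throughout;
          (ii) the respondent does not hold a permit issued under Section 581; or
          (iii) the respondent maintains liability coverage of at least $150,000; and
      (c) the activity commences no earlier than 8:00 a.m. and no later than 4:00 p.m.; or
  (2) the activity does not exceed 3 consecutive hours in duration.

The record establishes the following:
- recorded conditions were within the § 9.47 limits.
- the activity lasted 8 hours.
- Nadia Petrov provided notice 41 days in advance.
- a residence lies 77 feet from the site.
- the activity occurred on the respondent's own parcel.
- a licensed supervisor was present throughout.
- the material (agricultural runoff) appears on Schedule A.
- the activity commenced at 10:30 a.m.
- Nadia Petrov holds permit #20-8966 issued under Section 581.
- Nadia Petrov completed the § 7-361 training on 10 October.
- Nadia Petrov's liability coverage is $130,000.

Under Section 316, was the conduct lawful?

(A) weather ok — holds.
(B) Schedule A material — met.
(C) own property — holds.
(i): T AND T AND T → true.
(ii) no residence in 100 ft — fails.
(a): T OR F → true.
(i) supervisor present — holds.
(ii) not (holds permit) — not met.
(iii) coverage ≥ $150,000 — not satisfied.
(b) = T OR F OR F = true.
(c) start within hours — met.
(1): T AND T AND T → true.
(2) ≤ 3 hrs duration — not satisfied.
Overall = T OR F = true.

Yes — lawful.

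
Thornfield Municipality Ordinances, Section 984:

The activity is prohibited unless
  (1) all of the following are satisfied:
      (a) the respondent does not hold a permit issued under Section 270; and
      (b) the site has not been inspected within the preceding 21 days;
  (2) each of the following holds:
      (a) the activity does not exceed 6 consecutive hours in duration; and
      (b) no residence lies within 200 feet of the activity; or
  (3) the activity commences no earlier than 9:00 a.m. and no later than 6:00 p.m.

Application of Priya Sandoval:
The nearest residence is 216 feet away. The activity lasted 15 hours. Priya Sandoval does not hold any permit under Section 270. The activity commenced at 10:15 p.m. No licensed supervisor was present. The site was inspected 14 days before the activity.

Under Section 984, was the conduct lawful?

No — unlawful.

(a) not (holds permit) — satisfied.
(b) not (site inspected) — fails.
So (1) is not satisfied (T AND F).
(a) ≤ 6 hrs duration — not satisfied.
(b) no residence in 200 ft — holds.
(2) = F AND T = false.
(3) start within hours — fails.
Overall = F OR F OR F = false.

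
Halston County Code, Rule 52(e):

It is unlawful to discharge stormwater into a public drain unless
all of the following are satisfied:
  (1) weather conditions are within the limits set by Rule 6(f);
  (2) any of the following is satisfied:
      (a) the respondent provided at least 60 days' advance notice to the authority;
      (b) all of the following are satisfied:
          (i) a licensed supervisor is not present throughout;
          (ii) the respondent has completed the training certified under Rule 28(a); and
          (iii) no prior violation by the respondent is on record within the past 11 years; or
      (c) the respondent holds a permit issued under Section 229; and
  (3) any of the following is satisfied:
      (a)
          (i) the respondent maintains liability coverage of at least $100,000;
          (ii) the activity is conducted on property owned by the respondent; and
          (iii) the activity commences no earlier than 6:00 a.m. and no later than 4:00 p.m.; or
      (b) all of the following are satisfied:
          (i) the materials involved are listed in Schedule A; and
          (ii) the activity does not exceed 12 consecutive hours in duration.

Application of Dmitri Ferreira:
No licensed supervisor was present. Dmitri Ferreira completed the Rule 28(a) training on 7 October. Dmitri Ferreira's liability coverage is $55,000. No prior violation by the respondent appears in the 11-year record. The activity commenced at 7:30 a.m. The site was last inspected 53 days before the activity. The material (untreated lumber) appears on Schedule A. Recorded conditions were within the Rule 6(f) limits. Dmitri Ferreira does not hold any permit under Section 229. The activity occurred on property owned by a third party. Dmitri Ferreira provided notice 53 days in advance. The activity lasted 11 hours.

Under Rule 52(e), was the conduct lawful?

(1) weather ok — satisfied.
(a) ≥60 days' notice — not met.
(i) not (supervisor present) — met.
(ii) training certified — met.
(iii) no prior violation — holds.
(b) = T AND T AND T = true.
(c) holds permit — fails.
(2): F OR T OR F → true.
(i) coverage ≥ $100,000 — not met.
(ii) own property — not met.
(iii) start within hours — met.
So (a) is not satisfied (F AND F AND T).
(i) Schedule A material — met.
(ii) ≤ 12 hrs duration — satisfied.
So (b) is satisfied (T AND T).
So (3) is satisfied (F OR T).
Overall = T AND T AND T = true.

Yes — lawful.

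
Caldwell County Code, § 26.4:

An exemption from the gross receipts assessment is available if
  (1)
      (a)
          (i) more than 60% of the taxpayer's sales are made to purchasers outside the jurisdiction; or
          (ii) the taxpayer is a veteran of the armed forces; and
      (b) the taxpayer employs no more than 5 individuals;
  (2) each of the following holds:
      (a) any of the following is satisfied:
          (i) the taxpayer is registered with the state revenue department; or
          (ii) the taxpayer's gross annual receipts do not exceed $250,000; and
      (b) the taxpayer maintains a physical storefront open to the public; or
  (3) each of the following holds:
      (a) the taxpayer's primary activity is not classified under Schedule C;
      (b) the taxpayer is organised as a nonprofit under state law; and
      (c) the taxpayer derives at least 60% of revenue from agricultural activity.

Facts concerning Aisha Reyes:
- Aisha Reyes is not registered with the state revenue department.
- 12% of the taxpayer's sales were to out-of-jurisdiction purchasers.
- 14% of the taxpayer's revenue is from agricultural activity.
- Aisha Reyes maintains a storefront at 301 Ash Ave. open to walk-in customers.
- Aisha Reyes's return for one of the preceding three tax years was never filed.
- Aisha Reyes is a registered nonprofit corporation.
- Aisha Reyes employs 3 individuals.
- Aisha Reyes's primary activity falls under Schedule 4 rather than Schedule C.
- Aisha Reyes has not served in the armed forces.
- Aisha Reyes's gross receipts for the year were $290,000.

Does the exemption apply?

(i) >60% out-of-jur. sales — fails.
(ii) veteran — fails.
(a): F OR F → false.
(b) ≤ 5 employees — satisfied.
(1): F AND T → false.
(i) state-registered — not satisfied.
(ii) receipts ≤ $250,000 — not met.
(a): F OR F → false.
(b) has storefront — satisfied.
(2) = F AND T = false.
(a) not (Schedule C activity) — holds.
(b) nonprofit — met.
(c) ≥60% agricultural — fails.
(3) = T AND T AND F = false.
So Overall is not satisfied (F OR F OR F).

No — not exempt.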